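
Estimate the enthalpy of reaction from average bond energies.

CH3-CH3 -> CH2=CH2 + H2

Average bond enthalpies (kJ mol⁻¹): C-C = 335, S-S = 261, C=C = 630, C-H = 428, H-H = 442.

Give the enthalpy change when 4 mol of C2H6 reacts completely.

Bonds broken (reactants):
  C-C: 1 × 335 = 335
  C-H: 6 × 428 = 2568
  Σ(broken) = 2903 kJ
Bonds formed (products):
  C-H: 4 × 428 = 1712
  C=C: 1 × 630 = 630
  H-H: 1 × 442 = 442
  Σ(formed) = 2784 kJ
ΔH = Σ(broken) − Σ(formed) = 2903 − 2784 = +119 kJ
For 4× the reaction as written: 4 × (+119) = +476 kJ

ΔH = +476 kJ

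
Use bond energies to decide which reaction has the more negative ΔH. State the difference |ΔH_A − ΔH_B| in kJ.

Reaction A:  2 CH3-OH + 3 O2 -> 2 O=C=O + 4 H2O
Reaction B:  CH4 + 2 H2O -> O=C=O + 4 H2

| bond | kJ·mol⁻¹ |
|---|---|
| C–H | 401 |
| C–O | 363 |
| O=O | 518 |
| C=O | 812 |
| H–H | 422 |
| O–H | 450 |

Reaction A:
  Bonds broken (reactants):
    C–H: 6 × 401 = 2406
    C–O: 2 × 363 = 726
    O–H: 2 × 450 = 900
    O=O: 3 × 518 = 1554
    Σ(broken) = 5586 kJ
  Bonds formed (products):
    C=O: 4 × 812 = 3248
    O–H: 8 × 450 = 3600
    Σ(formed) = 6848 kJ
  ΔH_A = 5586 − 6848 = −1262 kJ
Reaction B:
  Bonds broken (reactants):
    C–H: 4 × 401 = 1604
    O–H: 4 × 450 = 1800
    Σ(broken) = 3404 kJ
  Bonds formed (products):
    C=O: 2 × 812 = 1624
    H–H: 4 × 422 = 1688
    Σ(formed) = 3312 kJ
  ΔH_B = 3404 − 3312 = +92 kJ
ΔH_A − ΔH_B = −1354 kJ, so reaction A has the more negative ΔH; |ΔH_A − ΔH_B| = 1354 kJ.

Reaction A, by 1354 kJ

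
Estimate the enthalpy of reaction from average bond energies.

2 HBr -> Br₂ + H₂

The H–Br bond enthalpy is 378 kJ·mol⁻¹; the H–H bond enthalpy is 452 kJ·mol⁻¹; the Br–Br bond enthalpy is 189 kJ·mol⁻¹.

ΔH ≈ +115 kJ

Bonds broken (reactants):
  H–Br: 2 × 378 = 756
  Σ(broken) = 756 kJ
Bonds formed (products):
  Br–Br: 1 × 189 = 189
  H–H: 1 × 452 = 452
  Σ(formed) = 641 kJ
ΔH = Σ(broken) − Σ(formed) = 756 − 641 = +115 kJ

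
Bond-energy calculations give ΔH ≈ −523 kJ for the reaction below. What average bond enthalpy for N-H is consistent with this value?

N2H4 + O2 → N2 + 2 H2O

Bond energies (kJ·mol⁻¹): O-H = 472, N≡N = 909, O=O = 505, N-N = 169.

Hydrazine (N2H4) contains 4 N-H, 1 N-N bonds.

D(N-H) ≈ 400 kJ/mol

Let D be the N-H bond energy.
Σ(broken) = 4×D + 1×169 + 1×505 = 674 + 4D
Σ(formed) = 1×909 + 4×472 = 2797
ΔH = Σ(broken) − Σ(formed) = (674 + 4D) − (2797) = −2123 + 4D
Setting this equal to −523 kJ gives 4D = 1600, so D = 400 kJ/mol.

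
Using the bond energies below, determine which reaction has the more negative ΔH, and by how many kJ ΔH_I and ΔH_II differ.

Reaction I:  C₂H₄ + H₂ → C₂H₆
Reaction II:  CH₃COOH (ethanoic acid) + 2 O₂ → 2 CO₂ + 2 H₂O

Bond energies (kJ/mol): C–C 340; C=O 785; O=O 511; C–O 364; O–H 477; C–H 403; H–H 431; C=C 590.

Reaction I:
  Bonds broken (reactants):
    C–H: 4 × 403 = 1612
    C=C: 1 × 590 = 590
    H–H: 1 × 431 = 431
    Σ(broken) = 2633 kJ
  Bonds formed (products):
    C–C: 1 × 340 = 340
    C–H: 6 × 403 = 2418
    Σ(formed) = 2758 kJ
  ΔH_I = 2633 − 2758 = −125 kJ
Reaction II:
  Bonds broken (reactants):
    C–C: 1 × 340 = 340
    C–H: 3 × 403 = 1209
    C–O: 1 × 364 = 364
    C=O: 1 × 785 = 785
    O–H: 1 × 477 = 477
    O=O: 2 × 511 = 1022
    Σ(broken) = 4197 kJ
  Bonds formed (products):
    C=O: 4 × 785 = 3140
    O–H: 4 × 477 = 1908
    Σ(formed) = 5048 kJ
  ΔH_II = 4197 − 5048 = −851 kJ
ΔH_I − ΔH_II = +726 kJ, so reaction II has the more negative ΔH; |ΔH_I − ΔH_II| = 726 kJ.

Reaction II, by 726 kJ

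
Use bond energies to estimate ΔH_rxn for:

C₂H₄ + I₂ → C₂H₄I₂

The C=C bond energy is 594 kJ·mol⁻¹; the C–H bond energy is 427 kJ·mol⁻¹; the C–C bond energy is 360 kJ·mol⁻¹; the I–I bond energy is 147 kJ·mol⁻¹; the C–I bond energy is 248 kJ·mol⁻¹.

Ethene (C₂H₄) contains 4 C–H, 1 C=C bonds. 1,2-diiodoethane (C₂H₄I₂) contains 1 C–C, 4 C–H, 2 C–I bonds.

ΔH ≈ −115 kJ

Bonds broken (reactants):
  C–H: 4 × 427 = 1708
  C=C: 1 × 594 = 594
  I–I: 1 × 147 = 147
  Σ(broken) = 2449 kJ
Bonds formed (products):
  C–C: 1 × 360 = 360
  C–H: 4 × 427 = 1708
  C–I: 2 × 248 = 496
  Σ(formed) = 2564 kJ
ΔH = Σ(broken) − Σ(formed) = 2449 − 2564 = −115 kJ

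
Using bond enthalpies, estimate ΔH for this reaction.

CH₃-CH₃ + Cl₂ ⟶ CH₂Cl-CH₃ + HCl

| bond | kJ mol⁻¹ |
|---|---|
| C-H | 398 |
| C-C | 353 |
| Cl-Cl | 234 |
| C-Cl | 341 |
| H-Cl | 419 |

ΔH ≈ −128 kJ

Bonds broken (reactants):
  C-C: 1 × 353 = 353
  C-H: 6 × 398 = 2388
  Cl-Cl: 1 × 234 = 234
  Σ(broken) = 2975 kJ
Bonds formed (products):
  C-C: 1 × 353 = 353
  C-Cl: 1 × 341 = 341
  C-H: 5 × 398 = 1990
  H-Cl: 1 × 419 = 419
  Σ(formed) = 3103 kJ
ΔH = Σ(broken) − Σ(formed) = 2975 − 3103 = −128 kJ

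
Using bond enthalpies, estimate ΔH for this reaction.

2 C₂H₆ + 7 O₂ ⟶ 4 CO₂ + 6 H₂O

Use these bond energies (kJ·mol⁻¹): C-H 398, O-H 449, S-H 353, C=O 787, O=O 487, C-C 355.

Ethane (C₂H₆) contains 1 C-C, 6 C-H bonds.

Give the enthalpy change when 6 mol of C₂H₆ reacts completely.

Bonds broken (reactants):
  C-C: 2 × 355 = 710
  C-H: 12 × 398 = 4776
  O=O: 7 × 487 = 3409
  Σ(broken) = 8895 kJ
Bonds formed (products):
  C=O: 8 × 787 = 6296
  O-H: 12 × 449 = 5388
  Σ(formed) = 11684 kJ
ΔH = Σ(broken) − Σ(formed) = 8895 − 11684 = −2789 kJ
For 3× the reaction as written: 3 × (−2789) = −8367 kJ

ΔH = −8367 kJ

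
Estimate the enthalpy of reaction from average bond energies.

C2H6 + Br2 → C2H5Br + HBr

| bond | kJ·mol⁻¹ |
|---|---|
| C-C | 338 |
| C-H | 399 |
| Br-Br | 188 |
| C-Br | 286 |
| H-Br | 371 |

Bonds broken (reactants):
  Br-Br: 1 × 188 = 188
  C-C: 1 × 338 = 338
  C-H: 6 × 399 = 2394
  Σ(broken) = 2920 kJ
Bonds formed (products):
  C-Br: 1 × 286 = 286
  C-C: 1 × 338 = 338
  C-H: 5 × 399 = 1995
  H-Br: 1 × 371 = 371
  Σ(formed) = 2990 kJ
ΔH = Σ(broken) − Σ(formed) = 2920 − 2990 = −70 kJ

ΔH ≈ −70 kJ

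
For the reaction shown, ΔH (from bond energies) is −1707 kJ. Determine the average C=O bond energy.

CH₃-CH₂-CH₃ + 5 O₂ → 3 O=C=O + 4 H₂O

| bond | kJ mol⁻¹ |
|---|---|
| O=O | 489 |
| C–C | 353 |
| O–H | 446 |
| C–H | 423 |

D(C=O) ≈ 779 kJ/mol

Let D be the C=O bond energy.
Σ(broken) = 2×353 + 8×423 + 5×489 = 6535
Σ(formed) = 6×D + 8×446 = 3568 + 6D
ΔH = Σ(broken) − Σ(formed) = (6535) − (3568 + 6D) = +2967 − 6D
Setting this equal to −1707 kJ gives 6D = 4674, so D = 779 kJ/mol.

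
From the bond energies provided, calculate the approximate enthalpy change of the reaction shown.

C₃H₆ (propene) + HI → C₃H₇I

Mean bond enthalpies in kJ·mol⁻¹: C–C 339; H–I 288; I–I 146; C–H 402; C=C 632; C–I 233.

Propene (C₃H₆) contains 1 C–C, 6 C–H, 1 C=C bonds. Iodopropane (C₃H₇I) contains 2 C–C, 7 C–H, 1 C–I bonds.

Bonds broken (reactants):
  C–C: 1 × 339 = 339
  C–H: 6 × 402 = 2412
  C=C: 1 × 632 = 632
  H–I: 1 × 288 = 288
  Σ(broken) = 3671 kJ
Bonds formed (products):
  C–C: 2 × 339 = 678
  C–H: 7 × 402 = 2814
  C–I: 1 × 233 = 233
  Σ(formed) = 3725 kJ
ΔH = Σ(broken) − Σ(formed) = 3671 − 3725 = −54 kJ

ΔH ≈ −54 kJ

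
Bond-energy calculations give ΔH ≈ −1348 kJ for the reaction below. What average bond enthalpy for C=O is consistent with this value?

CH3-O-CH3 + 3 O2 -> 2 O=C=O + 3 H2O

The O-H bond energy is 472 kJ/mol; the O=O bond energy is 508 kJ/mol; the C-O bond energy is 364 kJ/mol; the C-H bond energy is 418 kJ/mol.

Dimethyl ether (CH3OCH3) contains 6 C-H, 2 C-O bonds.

Let D be the C=O bond energy.
Σ(broken) = 6×418 + 2×364 + 3×508 = 4760
Σ(formed) = 4×D + 6×472 = 2832 + 4D
ΔH = Σ(broken) − Σ(formed) = (4760) − (2832 + 4D) = +1928 − 4D
Setting this equal to −1348 kJ gives 4D = 3276, so D = 819 kJ/mol.

D(C=O) ≈ 819 kJ/mol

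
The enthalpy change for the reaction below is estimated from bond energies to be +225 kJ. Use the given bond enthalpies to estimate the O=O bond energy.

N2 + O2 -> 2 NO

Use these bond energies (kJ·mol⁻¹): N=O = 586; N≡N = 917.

Let D be the O=O bond energy.
Σ(broken) = 1×917 + 1×D = 917 + D
Σ(formed) = 2×586 = 1172
ΔH = Σ(broken) − Σ(formed) = (917 + D) − (1172) = −255 + D
Setting this equal to +225 kJ gives D = 480 kJ/mol.

D(O=O) ≈ 480 kJ/mol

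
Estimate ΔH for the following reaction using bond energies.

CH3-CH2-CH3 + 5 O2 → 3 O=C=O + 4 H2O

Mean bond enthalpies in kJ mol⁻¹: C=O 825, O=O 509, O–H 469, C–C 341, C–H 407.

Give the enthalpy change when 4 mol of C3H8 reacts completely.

Bonds broken (reactants):
  C–C: 2 × 341 = 682
  C–H: 8 × 407 = 3256
  O=O: 5 × 509 = 2545
  Σ(broken) = 6483 kJ
Bonds formed (products):
  C=O: 6 × 825 = 4950
  O–H: 8 × 469 = 3752
  Σ(formed) = 8702 kJ
ΔH = Σ(broken) − Σ(formed) = 6483 − 8702 = −2219 kJ
For 4× the reaction as written: 4 × (−2219) = −8876 kJ

ΔH = −8876 kJ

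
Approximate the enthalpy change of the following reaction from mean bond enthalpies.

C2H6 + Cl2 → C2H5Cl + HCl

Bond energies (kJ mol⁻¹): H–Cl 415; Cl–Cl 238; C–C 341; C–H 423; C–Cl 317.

Bonds broken (reactants):
  C–C: 1 × 341 = 341
  C–H: 6 × 423 = 2538
  Cl–Cl: 1 × 238 = 238
  Σ(broken) = 3117 kJ
Bonds formed (products):
  C–C: 1 × 341 = 341
  C–Cl: 1 × 317 = 317
  C–H: 5 × 423 = 2115
  H–Cl: 1 × 415 = 415
  Σ(formed) = 3188 kJ
ΔH = Σ(broken) − Σ(formed) = 3117 − 3188 = −71 kJ

ΔH ≈ −71 kJ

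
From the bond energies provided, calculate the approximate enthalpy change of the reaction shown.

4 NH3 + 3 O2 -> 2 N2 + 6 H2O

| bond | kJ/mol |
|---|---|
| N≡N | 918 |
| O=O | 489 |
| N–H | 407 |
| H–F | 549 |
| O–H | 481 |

Bonds broken (reactants):
  N–H: 12 × 407 = 4884
  O=O: 3 × 489 = 1467
  Σ(broken) = 6351 kJ
Bonds formed (products):
  N≡N: 2 × 918 = 1836
  O–H: 12 × 481 = 5772
  Σ(formed) = 7608 kJ
ΔH = Σ(broken) − Σ(formed) = 6351 − 7608 = −1257 kJ

ΔH ≈ −1257 kJ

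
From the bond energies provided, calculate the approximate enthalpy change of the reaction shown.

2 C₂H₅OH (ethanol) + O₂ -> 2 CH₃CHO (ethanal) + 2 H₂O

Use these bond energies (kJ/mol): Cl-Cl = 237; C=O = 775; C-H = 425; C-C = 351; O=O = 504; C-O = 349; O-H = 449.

ΔH ≈ −396 kJ

Bonds broken (reactants):
  C-C: 2 × 351 = 702
  C-H: 10 × 425 = 4250
  C-O: 2 × 349 = 698
  O-H: 2 × 449 = 898
  O=O: 1 × 504 = 504
  Σ(broken) = 7052 kJ
Bonds formed (products):
  C-C: 2 × 351 = 702
  C-H: 8 × 425 = 3400
  C=O: 2 × 775 = 1550
  O-H: 4 × 449 = 1796
  Σ(formed) = 7448 kJ
ΔH = Σ(broken) − Σ(formed) = 7052 − 7448 = −396 kJ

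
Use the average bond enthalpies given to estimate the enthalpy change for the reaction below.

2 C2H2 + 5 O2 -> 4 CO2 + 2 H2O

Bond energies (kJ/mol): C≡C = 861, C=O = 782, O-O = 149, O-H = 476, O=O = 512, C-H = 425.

Bonds broken (reactants):
  C≡C: 2 × 861 = 1722
  C-H: 4 × 425 = 1700
  O=O: 5 × 512 = 2560
  Σ(broken) = 5982 kJ
Bonds formed (products):
  C=O: 8 × 782 = 6256
  O-H: 4 × 476 = 1904
  Σ(formed) = 8160 kJ
ΔH = Σ(broken) − Σ(formed) = 5982 − 8160 = −2178 kJ

ΔH ≈ −2178 kJ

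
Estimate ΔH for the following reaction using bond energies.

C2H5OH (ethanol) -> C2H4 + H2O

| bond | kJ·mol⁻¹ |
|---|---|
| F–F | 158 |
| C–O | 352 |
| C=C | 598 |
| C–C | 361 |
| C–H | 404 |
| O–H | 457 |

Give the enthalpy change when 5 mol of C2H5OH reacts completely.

Bonds broken (reactants):
  C–C: 1 × 361 = 361
  C–H: 5 × 404 = 2020
  C–O: 1 × 352 = 352
  O–H: 1 × 457 = 457
  Σ(broken) = 3190 kJ
Bonds formed (products):
  C–H: 4 × 404 = 1616
  C=C: 1 × 598 = 598
  O–H: 2 × 457 = 914
  Σ(formed) = 3128 kJ
ΔH = Σ(broken) − Σ(formed) = 3190 − 3128 = +62 kJ
For 5× the reaction as written: 5 × (+62) = +310 kJ

ΔH = +310 kJ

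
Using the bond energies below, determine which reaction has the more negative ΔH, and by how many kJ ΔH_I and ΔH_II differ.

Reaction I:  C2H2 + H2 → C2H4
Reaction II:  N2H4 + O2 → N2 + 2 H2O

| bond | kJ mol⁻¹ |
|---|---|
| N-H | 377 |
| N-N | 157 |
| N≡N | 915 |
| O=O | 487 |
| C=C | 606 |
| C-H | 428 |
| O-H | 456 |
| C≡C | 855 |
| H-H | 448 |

Reaction I:
  Bonds broken (reactants):
    C≡C: 1 × 855 = 855
    C-H: 2 × 428 = 856
    H-H: 1 × 448 = 448
    Σ(broken) = 2159 kJ
  Bonds formed (products):
    C-H: 4 × 428 = 1712
    C=C: 1 × 606 = 606
    Σ(formed) = 2318 kJ
  ΔH_I = 2159 − 2318 = −159 kJ
Reaction II:
  Bonds broken (reactants):
    N-H: 4 × 377 = 1508
    N-N: 1 × 157 = 157
    O=O: 1 × 487 = 487
    Σ(broken) = 2152 kJ
  Bonds formed (products):
    N≡N: 1 × 915 = 915
    O-H: 4 × 456 = 1824
    Σ(formed) = 2739 kJ
  ΔH_II = 2152 − 2739 = −587 kJ
ΔH_I − ΔH_II = +428 kJ, so reaction II has the more negative ΔH; |ΔH_I − ΔH_II| = 428 kJ.

Reaction II, by 428 kJ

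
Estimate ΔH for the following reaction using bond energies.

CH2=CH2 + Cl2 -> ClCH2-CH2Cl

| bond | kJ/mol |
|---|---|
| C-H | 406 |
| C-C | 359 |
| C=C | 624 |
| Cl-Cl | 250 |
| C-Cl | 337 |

ΔH ≈ −159 kJ

Bonds broken (reactants):
  C-H: 4 × 406 = 1624
  C=C: 1 × 624 = 624
  Cl-Cl: 1 × 250 = 250
  Σ(broken) = 2498 kJ
Bonds formed (products):
  C-C: 1 × 359 = 359
  C-Cl: 2 × 337 = 674
  C-H: 4 × 406 = 1624
  Σ(formed) = 2657 kJ
ΔH = Σ(broken) − Σ(formed) = 2498 − 2657 = −159 kJ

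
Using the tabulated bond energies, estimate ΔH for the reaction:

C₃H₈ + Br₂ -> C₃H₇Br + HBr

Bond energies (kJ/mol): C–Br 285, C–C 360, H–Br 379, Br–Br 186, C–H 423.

Bonds broken (reactants):
  Br–Br: 1 × 186 = 186
  C–C: 2 × 360 = 720
  C–H: 8 × 423 = 3384
  Σ(broken) = 4290 kJ
Bonds formed (products):
  C–Br: 1 × 285 = 285
  C–C: 2 × 360 = 720
  C–H: 7 × 423 = 2961
  H–Br: 1 × 379 = 379
  Σ(formed) = 4345 kJ
ΔH = Σ(broken) − Σ(formed) = 4290 − 4345 = −55 kJ

ΔH ≈ −55 kJ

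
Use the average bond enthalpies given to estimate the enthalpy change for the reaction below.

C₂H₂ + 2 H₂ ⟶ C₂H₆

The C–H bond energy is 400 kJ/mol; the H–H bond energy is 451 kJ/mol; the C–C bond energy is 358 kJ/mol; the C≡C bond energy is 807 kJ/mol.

ΔH ≈ −249 kJ

Bonds broken (reactants):
  C≡C: 1 × 807 = 807
  C–H: 2 × 400 = 800
  H–H: 2 × 451 = 902
  Σ(broken) = 2509 kJ
Bonds formed (products):
  C–C: 1 × 358 = 358
  C–H: 6 × 400 = 2400
  Σ(formed) = 2758 kJ
ΔH = Σ(broken) − Σ(formed) = 2509 − 2758 = −249 kJ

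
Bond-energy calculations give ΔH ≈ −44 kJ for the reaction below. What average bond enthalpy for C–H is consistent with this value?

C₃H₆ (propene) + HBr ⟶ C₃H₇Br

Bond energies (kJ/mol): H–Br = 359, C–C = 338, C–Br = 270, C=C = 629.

D(C–H) ≈ 424 kJ/mol

Let D be the C–H bond energy.
Σ(broken) = 1×338 + 6×D + 1×629 + 1×359 = 1326 + 6D
Σ(formed) = 1×270 + 2×338 + 7×D = 946 + 7D
ΔH = Σ(broken) − Σ(formed) = (1326 + 6D) − (946 + 7D) = +380 − D
Setting this equal to −44 kJ gives D = 424 kJ/mol.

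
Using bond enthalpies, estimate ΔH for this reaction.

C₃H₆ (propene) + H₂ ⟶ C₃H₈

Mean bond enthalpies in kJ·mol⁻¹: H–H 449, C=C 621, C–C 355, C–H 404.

ΔH ≈ −93 kJ

Bonds broken (reactants):
  C–C: 1 × 355 = 355
  C–H: 6 × 404 = 2424
  C=C: 1 × 621 = 621
  H–H: 1 × 449 = 449
  Σ(broken) = 3849 kJ
Bonds formed (products):
  C–C: 2 × 355 = 710
  C–H: 8 × 404 = 3232
  Σ(formed) = 3942 kJ
ΔH = Σ(broken) − Σ(formed) = 3849 − 3942 = −93 kJ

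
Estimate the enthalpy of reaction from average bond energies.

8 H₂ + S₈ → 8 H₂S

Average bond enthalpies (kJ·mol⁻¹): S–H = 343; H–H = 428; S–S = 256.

Bonds broken (reactants):
  H–H: 8 × 428 = 3424
  S–S: 8 × 256 = 2048
  Σ(broken) = 5472 kJ
Bonds formed (products):
  S–H: 16 × 343 = 5488
  Σ(formed) = 5488 kJ
ΔH = Σ(broken) − Σ(formed) = 5472 − 5488 = −16 kJ

ΔH ≈ −16 kJ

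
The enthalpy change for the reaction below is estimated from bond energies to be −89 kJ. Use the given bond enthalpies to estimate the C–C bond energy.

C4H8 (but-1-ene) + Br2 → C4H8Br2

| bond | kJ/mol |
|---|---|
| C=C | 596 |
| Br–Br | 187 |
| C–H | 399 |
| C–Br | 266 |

Let D be the C–C bond energy.
Σ(broken) = 1×187 + 2×D + 8×399 + 1×596 = 3975 + 2D
Σ(formed) = 2×266 + 3×D + 8×399 = 3724 + 3D
ΔH = Σ(broken) − Σ(formed) = (3975 + 2D) − (3724 + 3D) = +251 − D
Setting this equal to −89 kJ gives D = 340 kJ/mol.

D(C–C) ≈ 340 kJ/mol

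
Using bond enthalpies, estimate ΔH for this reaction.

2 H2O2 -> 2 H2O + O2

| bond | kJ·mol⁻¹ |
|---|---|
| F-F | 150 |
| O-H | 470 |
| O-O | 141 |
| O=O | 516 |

Bonds broken (reactants):
  O-H: 4 × 470 = 1880
  O-O: 2 × 141 = 282
  Σ(broken) = 2162 kJ
Bonds formed (products):
  O-H: 4 × 470 = 1880
  O=O: 1 × 516 = 516
  Σ(formed) = 2396 kJ
ΔH = Σ(broken) − Σ(formed) = 2162 − 2396 = −234 kJ

ΔH ≈ −234 kJ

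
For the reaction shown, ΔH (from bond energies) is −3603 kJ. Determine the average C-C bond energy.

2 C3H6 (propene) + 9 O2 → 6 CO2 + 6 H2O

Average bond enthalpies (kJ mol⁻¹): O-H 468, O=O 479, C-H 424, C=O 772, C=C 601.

Let D be the C-C bond energy.
Σ(broken) = 2×D + 12×424 + 2×601 + 9×479 = 10601 + 2D
Σ(formed) = 12×772 + 12×468 = 14880
ΔH = Σ(broken) − Σ(formed) = (10601 + 2D) − (14880) = −4279 + 2D
Setting this equal to −3603 kJ gives 2D = 676, so D = 338 kJ/mol.

D(C-C) ≈ 338 kJ/mol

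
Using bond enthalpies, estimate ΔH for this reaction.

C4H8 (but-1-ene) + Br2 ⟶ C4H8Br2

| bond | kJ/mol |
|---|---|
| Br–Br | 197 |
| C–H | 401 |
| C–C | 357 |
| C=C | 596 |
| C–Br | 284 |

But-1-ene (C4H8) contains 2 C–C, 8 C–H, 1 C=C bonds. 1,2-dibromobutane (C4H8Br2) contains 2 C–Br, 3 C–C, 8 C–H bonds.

Bonds broken (reactants):
  Br–Br: 1 × 197 = 197
  C–C: 2 × 357 = 714
  C–H: 8 × 401 = 3208
  C=C: 1 × 596 = 596
  Σ(broken) = 4715 kJ
Bonds formed (products):
  C–Br: 2 × 284 = 568
  C–C: 3 × 357 = 1071
  C–H: 8 × 401 = 3208
  Σ(formed) = 4847 kJ
ΔH = Σ(broken) − Σ(formed) = 4715 − 4847 = −132 kJ

ΔH ≈ −132 kJ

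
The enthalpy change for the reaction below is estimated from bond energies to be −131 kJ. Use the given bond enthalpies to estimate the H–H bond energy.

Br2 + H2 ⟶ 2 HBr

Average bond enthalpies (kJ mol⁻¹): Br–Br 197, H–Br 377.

Let D be the H–H bond energy.
Σ(broken) = 1×197 + 1×D = 197 + D
Σ(formed) = 2×377 = 754
ΔH = Σ(broken) − Σ(formed) = (197 + D) − (754) = −557 + D
Setting this equal to −131 kJ gives D = 426 kJ/mol.

D(H–H) ≈ 426 kJ/mol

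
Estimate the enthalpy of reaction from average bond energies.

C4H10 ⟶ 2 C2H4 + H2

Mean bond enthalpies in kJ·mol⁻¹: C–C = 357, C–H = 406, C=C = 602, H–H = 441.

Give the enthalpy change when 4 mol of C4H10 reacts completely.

Bonds broken (reactants):
  C–C: 3 × 357 = 1071
  C–H: 10 × 406 = 4060
  Σ(broken) = 5131 kJ
Bonds formed (products):
  C–H: 8 × 406 = 3248
  C=C: 2 × 602 = 1204
  H–H: 1 × 441 = 441
  Σ(formed) = 4893 kJ
ΔH = Σ(broken) − Σ(formed) = 5131 − 4893 = +238 kJ
For 4× the reaction as written: 4 × (+238) = +952 kJ

ΔH = +952 kJ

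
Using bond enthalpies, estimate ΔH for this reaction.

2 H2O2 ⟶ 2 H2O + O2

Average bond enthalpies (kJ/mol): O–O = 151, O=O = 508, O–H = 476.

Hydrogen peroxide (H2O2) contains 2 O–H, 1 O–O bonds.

Bonds broken (reactants):
  O–H: 4 × 476 = 1904
  O–O: 2 × 151 = 302
  Σ(broken) = 2206 kJ
Bonds formed (products):
  O–H: 4 × 476 = 1904
  O=O: 1 × 508 = 508
  Σ(formed) = 2412 kJ
ΔH = Σ(broken) − Σ(formed) = 2206 − 2412 = −206 kJ

ΔH ≈ −206 kJ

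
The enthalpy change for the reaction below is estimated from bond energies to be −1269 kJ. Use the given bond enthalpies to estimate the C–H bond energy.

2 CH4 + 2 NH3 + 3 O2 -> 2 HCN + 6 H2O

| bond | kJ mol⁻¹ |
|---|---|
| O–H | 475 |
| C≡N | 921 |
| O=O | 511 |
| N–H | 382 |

Let D be the C–H bond energy.
Σ(broken) = 8×D + 6×382 + 3×511 = 3825 + 8D
Σ(formed) = 2×921 + 2×D + 12×475 = 7542 + 2D
ΔH = Σ(broken) − Σ(formed) = (3825 + 8D) − (7542 + 2D) = −3717 + 6D
Setting this equal to −1269 kJ gives 6D = 2448, so D = 408 kJ/mol.

D(C–H) ≈ 408 kJ/mol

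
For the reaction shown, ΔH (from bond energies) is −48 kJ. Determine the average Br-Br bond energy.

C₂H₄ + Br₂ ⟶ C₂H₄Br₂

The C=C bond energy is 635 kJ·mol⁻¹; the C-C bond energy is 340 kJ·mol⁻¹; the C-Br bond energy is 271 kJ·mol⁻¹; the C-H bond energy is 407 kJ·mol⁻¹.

D(Br-Br) ≈ 199 kJ/mol

Let D be the Br-Br bond energy.
Σ(broken) = 1×D + 4×407 + 1×635 = 2263 + D
Σ(formed) = 2×271 + 1×340 + 4×407 = 2510
ΔH = Σ(broken) − Σ(formed) = (2263 + D) − (2510) = −247 + D
Setting this equal to −48 kJ gives D = 199 kJ/mol.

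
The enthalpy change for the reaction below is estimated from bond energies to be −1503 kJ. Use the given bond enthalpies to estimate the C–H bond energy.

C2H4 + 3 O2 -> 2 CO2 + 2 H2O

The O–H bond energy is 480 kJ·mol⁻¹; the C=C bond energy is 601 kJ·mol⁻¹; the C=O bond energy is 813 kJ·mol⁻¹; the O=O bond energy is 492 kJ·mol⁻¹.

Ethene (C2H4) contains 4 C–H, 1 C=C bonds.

Let D be the C–H bond energy.
Σ(broken) = 4×D + 1×601 + 3×492 = 2077 + 4D
Σ(formed) = 4×813 + 4×480 = 5172
ΔH = Σ(broken) − Σ(formed) = (2077 + 4D) − (5172) = −3095 + 4D
Setting this equal to −1503 kJ gives 4D = 1592, so D = 398 kJ/mol.

D(C–H) ≈ 398 kJ/mol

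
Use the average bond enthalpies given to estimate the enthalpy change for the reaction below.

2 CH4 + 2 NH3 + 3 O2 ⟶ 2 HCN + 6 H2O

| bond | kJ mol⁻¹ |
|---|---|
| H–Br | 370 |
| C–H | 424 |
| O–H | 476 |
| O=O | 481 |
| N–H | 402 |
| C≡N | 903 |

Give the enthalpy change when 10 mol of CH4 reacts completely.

ΔH = −5595 kJ

Bonds broken (reactants):
  C–H: 8 × 424 = 3392
  N–H: 6 × 402 = 2412
  O=O: 3 × 481 = 1443
  Σ(broken) = 7247 kJ
Bonds formed (products):
  C≡N: 2 × 903 = 1806
  C–H: 2 × 424 = 848
  O–H: 12 × 476 = 5712
  Σ(formed) = 8366 kJ
ΔH = Σ(broken) − Σ(formed) = 7247 − 8366 = −1119 kJ
For 5× the reaction as written: 5 × (−1119) = −5595 kJ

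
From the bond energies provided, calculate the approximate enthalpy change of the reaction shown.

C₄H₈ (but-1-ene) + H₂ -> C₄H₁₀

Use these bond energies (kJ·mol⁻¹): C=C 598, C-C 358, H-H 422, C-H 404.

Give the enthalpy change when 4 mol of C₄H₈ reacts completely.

Bonds broken (reactants):
  C-C: 2 × 358 = 716
  C-H: 8 × 404 = 3232
  C=C: 1 × 598 = 598
  H-H: 1 × 422 = 422
  Σ(broken) = 4968 kJ
Bonds formed (products):
  C-C: 3 × 358 = 1074
  C-H: 10 × 404 = 4040
  Σ(formed) = 5114 kJ
ΔH = Σ(broken) − Σ(formed) = 4968 − 5114 = −146 kJ
For 4× the reaction as written: 4 × (−146) = −584 kJ

ΔH = −584 kJ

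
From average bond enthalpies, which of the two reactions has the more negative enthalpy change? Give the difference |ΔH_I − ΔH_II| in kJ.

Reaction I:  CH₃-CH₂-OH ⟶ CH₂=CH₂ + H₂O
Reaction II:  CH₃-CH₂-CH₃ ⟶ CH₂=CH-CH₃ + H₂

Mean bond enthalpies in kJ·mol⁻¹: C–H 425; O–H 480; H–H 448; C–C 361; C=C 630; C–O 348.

Reaction I:
  Bonds broken (reactants):
    C–C: 1 × 361 = 361
    C–H: 5 × 425 = 2125
    C–O: 1 × 348 = 348
    O–H: 1 × 480 = 480
    Σ(broken) = 3314 kJ
  Bonds formed (products):
    C–H: 4 × 425 = 1700
    C=C: 1 × 630 = 630
    O–H: 2 × 480 = 960
    Σ(formed) = 3290 kJ
  ΔH_I = 3314 − 3290 = +24 kJ
Reaction II:
  Bonds broken (reactants):
    C–C: 2 × 361 = 722
    C–H: 8 × 425 = 3400
    Σ(broken) = 4122 kJ
  Bonds formed (products):
    C–C: 1 × 361 = 361
    C–H: 6 × 425 = 2550
    C=C: 1 × 630 = 630
    H–H: 1 × 448 = 448
    Σ(formed) = 3989 kJ
  ΔH_II = 4122 − 3989 = +133 kJ
ΔH_I − ΔH_II = −109 kJ, so reaction I has the more negative ΔH; |ΔH_I − ΔH_II| = 109 kJ.

Reaction I, by 109 kJ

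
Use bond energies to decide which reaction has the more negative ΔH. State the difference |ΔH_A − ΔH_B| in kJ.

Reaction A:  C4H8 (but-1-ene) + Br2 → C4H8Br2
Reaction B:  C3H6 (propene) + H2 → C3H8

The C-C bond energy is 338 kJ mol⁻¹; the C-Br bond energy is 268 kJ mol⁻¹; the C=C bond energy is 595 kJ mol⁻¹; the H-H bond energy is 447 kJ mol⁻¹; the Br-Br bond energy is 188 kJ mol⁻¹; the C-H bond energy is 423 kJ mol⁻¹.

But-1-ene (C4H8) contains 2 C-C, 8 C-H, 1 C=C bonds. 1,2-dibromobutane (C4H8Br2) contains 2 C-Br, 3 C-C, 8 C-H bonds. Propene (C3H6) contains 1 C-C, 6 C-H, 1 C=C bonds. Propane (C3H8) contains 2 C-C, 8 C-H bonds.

Reaction B, by 51 kJ

Reaction A:
  Bonds broken (reactants):
    Br-Br: 1 × 188 = 188
    C-C: 2 × 338 = 676
    C-H: 8 × 423 = 3384
    C=C: 1 × 595 = 595
    Σ(broken) = 4843 kJ
  Bonds formed (products):
    C-Br: 2 × 268 = 536
    C-C: 3 × 338 = 1014
    C-H: 8 × 423 = 3384
    Σ(formed) = 4934 kJ
  ΔH_A = 4843 − 4934 = −91 kJ
Reaction B:
  Bonds broken (reactants):
    C-C: 1 × 338 = 338
    C-H: 6 × 423 = 2538
    C=C: 1 × 595 = 595
    H-H: 1 × 447 = 447
    Σ(broken) = 3918 kJ
  Bonds formed (products):
    C-C: 2 × 338 = 676
    C-H: 8 × 423 = 3384
    Σ(formed) = 4060 kJ
  ΔH_B = 3918 − 4060 = −142 kJ
ΔH_A − ΔH_B = +51 kJ, so reaction B has the more negative ΔH; |ΔH_A − ΔH_B| = 51 kJ.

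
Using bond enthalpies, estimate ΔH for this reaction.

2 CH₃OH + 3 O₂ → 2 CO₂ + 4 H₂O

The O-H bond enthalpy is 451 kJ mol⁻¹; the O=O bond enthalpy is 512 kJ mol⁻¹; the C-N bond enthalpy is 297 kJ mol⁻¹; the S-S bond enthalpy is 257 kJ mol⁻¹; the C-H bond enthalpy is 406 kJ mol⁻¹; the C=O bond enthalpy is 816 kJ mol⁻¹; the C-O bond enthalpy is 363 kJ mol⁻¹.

Bonds broken (reactants):
  C-H: 6 × 406 = 2436
  C-O: 2 × 363 = 726
  O-H: 2 × 451 = 902
  O=O: 3 × 512 = 1536
  Σ(broken) = 5600 kJ
Bonds formed (products):
  C=O: 4 × 816 = 3264
  O-H: 8 × 451 = 3608
  Σ(formed) = 6872 kJ
ΔH = Σ(broken) − Σ(formed) = 5600 − 6872 = −1272 kJ

ΔH ≈ −1272 kJ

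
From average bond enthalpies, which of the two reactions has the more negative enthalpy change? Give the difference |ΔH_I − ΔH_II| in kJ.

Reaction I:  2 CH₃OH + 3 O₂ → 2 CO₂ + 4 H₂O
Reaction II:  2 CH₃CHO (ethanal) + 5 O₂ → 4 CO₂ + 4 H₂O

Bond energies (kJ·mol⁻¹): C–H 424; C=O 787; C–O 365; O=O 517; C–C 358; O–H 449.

Reaction I:
  Bonds broken (reactants):
    C–H: 6 × 424 = 2544
    C–O: 2 × 365 = 730
    O–H: 2 × 449 = 898
    O=O: 3 × 517 = 1551
    Σ(broken) = 5723 kJ
  Bonds formed (products):
    C=O: 4 × 787 = 3148
    O–H: 8 × 449 = 3592
    Σ(formed) = 6740 kJ
  ΔH_I = 5723 − 6740 = −1017 kJ
Reaction II:
  Bonds broken (reactants):
    C–C: 2 × 358 = 716
    C–H: 8 × 424 = 3392
    C=O: 2 × 787 = 1574
    O=O: 5 × 517 = 2585
    Σ(broken) = 8267 kJ
  Bonds formed (products):
    C=O: 8 × 787 = 6296
    O–H: 8 × 449 = 3592
    Σ(formed) = 9888 kJ
  ΔH_II = 8267 − 9888 = −1621 kJ
ΔH_I − ΔH_II = +604 kJ, so reaction II has the more negative ΔH; |ΔH_I − ΔH_II| = 604 kJ.

Reaction II, by 604 kJ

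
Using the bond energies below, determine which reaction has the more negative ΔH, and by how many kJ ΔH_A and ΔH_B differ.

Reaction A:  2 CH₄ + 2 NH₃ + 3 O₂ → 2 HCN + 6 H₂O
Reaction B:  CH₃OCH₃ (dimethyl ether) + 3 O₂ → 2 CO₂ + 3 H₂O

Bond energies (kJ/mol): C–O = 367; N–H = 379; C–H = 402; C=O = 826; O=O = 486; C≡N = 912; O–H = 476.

Reaction A:
  Bonds broken (reactants):
    C–H: 8 × 402 = 3216
    N–H: 6 × 379 = 2274
    O=O: 3 × 486 = 1458
    Σ(broken) = 6948 kJ
  Bonds formed (products):
    C≡N: 2 × 912 = 1824
    C–H: 2 × 402 = 804
    O–H: 12 × 476 = 5712
    Σ(formed) = 8340 kJ
  ΔH_A = 6948 − 8340 = −1392 kJ
Reaction B:
  Bonds broken (reactants):
    C–H: 6 × 402 = 2412
    C–O: 2 × 367 = 734
    O=O: 3 × 486 = 1458
    Σ(broken) = 4604 kJ
  Bonds formed (products):
    C=O: 4 × 826 = 3304
    O–H: 6 × 476 = 2856
    Σ(formed) = 6160 kJ
  ΔH_B = 4604 − 6160 = −1556 kJ
ΔH_A − ΔH_B = +164 kJ, so reaction B has the more negative ΔH; |ΔH_A − ΔH_B| = 164 kJ.

Reaction B, by 164 kJ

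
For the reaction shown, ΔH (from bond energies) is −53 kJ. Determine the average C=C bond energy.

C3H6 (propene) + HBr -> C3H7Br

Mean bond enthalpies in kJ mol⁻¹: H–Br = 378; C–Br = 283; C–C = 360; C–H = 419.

Let D be the C=C bond energy.
Σ(broken) = 1×360 + 6×419 + 1×D + 1×378 = 3252 + D
Σ(formed) = 1×283 + 2×360 + 7×419 = 3936
ΔH = Σ(broken) − Σ(formed) = (3252 + D) − (3936) = −684 + D
Setting this equal to −53 kJ gives D = 631 kJ/mol.

D(C=C) ≈ 631 kJ/mol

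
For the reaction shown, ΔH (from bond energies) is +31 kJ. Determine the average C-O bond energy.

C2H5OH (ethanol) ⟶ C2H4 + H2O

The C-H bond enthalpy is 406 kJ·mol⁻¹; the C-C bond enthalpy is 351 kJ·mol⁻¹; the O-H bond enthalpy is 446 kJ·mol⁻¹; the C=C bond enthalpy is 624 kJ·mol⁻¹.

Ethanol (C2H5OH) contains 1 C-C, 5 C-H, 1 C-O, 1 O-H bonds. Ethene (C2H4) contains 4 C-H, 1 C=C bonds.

Let D be the C-O bond energy.
Σ(broken) = 1×351 + 5×406 + 1×D + 1×446 = 2827 + D
Σ(formed) = 4×406 + 1×624 + 2×446 = 3140
ΔH = Σ(broken) − Σ(formed) = (2827 + D) − (3140) = −313 + D
Setting this equal to +31 kJ gives D = 344 kJ/mol.

D(C-O) ≈ 344 kJ/mol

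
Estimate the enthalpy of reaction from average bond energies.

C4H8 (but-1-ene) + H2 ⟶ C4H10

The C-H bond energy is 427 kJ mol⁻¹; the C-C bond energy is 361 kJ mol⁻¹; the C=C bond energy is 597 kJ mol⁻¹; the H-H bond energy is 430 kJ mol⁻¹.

Bonds broken (reactants):
  C-C: 2 × 361 = 722
  C-H: 8 × 427 = 3416
  C=C: 1 × 597 = 597
  H-H: 1 × 430 = 430
  Σ(broken) = 5165 kJ
Bonds formed (products):
  C-C: 3 × 361 = 1083
  C-H: 10 × 427 = 4270
  Σ(formed) = 5353 kJ
ΔH = Σ(broken) − Σ(formed) = 5165 − 5353 = −188 kJ

ΔH ≈ −188 kJ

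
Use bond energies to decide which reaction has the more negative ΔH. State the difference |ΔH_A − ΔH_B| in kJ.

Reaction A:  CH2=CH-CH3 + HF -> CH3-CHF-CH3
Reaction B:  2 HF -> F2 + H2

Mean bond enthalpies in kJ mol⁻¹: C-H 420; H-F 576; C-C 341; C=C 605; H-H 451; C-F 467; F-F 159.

Reaction A:
  Bonds broken (reactants):
    C-C: 1 × 341 = 341
    C-H: 6 × 420 = 2520
    C=C: 1 × 605 = 605
    H-F: 1 × 576 = 576
    Σ(broken) = 4042 kJ
  Bonds formed (products):
    C-C: 2 × 341 = 682
    C-F: 1 × 467 = 467
    C-H: 7 × 420 = 2940
    Σ(formed) = 4089 kJ
  ΔH_A = 4042 − 4089 = −47 kJ
Reaction B:
  Bonds broken (reactants):
    H-F: 2 × 576 = 1152
    Σ(broken) = 1152 kJ
  Bonds formed (products):
    F-F: 1 × 159 = 159
    H-H: 1 × 451 = 451
    Σ(formed) = 610 kJ
  ΔH_B = 1152 − 610 = +542 kJ
ΔH_A − ΔH_B = −589 kJ, so reaction A has the more negative ΔH; |ΔH_A − ΔH_B| = 589 kJ.

Reaction A, by 589 kJ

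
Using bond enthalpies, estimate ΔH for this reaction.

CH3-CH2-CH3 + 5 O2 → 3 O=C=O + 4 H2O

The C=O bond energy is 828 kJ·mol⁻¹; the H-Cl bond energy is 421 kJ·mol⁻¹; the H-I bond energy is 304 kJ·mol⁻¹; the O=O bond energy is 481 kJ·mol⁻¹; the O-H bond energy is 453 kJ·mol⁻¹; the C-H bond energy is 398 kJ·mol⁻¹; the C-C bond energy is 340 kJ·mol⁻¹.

Bonds broken (reactants):
  C-C: 2 × 340 = 680
  C-H: 8 × 398 = 3184
  O=O: 5 × 481 = 2405
  Σ(broken) = 6269 kJ
Bonds formed (products):
  C=O: 6 × 828 = 4968
  O-H: 8 × 453 = 3624
  Σ(formed) = 8592 kJ
ΔH = Σ(broken) − Σ(formed) = 6269 − 8592 = −2323 kJ

ΔH ≈ −2323 kJ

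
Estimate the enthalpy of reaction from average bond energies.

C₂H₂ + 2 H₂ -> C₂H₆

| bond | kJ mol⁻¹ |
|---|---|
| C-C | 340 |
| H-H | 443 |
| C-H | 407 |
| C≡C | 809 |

ΔH ≈ −273 kJ

Bonds broken (reactants):
  C≡C: 1 × 809 = 809
  C-H: 2 × 407 = 814
  H-H: 2 × 443 = 886
  Σ(broken) = 2509 kJ
Bonds formed (products):
  C-C: 1 × 340 = 340
  C-H: 6 × 407 = 2442
  Σ(formed) = 2782 kJ
ΔH = Σ(broken) − Σ(formed) = 2509 − 2782 = −273 kJ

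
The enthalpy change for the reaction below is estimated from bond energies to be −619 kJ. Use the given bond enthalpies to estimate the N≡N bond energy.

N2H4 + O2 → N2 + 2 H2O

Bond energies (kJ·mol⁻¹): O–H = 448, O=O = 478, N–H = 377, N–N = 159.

Let D be the N≡N bond energy.
Σ(broken) = 4×377 + 1×159 + 1×478 = 2145
Σ(formed) = 1×D + 4×448 = 1792 + D
ΔH = Σ(broken) − Σ(formed) = (2145) − (1792 + D) = +353 − D
Setting this equal to −619 kJ gives D = 972 kJ/mol.

D(N≡N) ≈ 972 kJ/mol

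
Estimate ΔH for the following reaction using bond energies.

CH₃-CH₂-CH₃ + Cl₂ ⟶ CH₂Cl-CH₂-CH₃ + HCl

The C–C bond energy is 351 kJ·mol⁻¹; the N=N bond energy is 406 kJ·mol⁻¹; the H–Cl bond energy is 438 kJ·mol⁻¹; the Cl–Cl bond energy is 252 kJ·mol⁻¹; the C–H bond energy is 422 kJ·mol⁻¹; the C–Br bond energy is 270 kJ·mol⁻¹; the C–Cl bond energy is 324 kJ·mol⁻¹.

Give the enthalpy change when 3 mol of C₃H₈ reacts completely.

Bonds broken (reactants):
  C–C: 2 × 351 = 702
  C–H: 8 × 422 = 3376
  Cl–Cl: 1 × 252 = 252
  Σ(broken) = 4330 kJ
Bonds formed (products):
  C–C: 2 × 351 = 702
  C–Cl: 1 × 324 = 324
  C–H: 7 × 422 = 2954
  H–Cl: 1 × 438 = 438
  Σ(formed) = 4418 kJ
ΔH = Σ(broken) − Σ(formed) = 4330 − 4418 = −88 kJ
For 3× the reaction as written: 3 × (−88) = −264 kJ

ΔH = −264 kJ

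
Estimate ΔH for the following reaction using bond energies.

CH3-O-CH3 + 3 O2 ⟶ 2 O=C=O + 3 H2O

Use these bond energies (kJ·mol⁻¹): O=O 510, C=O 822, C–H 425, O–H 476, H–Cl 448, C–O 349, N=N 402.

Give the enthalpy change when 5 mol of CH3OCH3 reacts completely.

ΔH = −6830 kJ

Bonds broken (reactants):
  C–H: 6 × 425 = 2550
  C–O: 2 × 349 = 698
  O=O: 3 × 510 = 1530
  Σ(broken) = 4778 kJ
Bonds formed (products):
  C=O: 4 × 822 = 3288
  O–H: 6 × 476 = 2856
  Σ(formed) = 6144 kJ
ΔH = Σ(broken) − Σ(formed) = 4778 − 6144 = −1366 kJ
For 5× the reaction as written: 5 × (−1366) = −6830 kJ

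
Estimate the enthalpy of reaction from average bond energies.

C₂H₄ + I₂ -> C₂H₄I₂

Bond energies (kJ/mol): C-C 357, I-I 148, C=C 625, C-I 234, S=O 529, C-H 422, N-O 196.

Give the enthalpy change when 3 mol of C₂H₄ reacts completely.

Bonds broken (reactants):
  C-H: 4 × 422 = 1688
  C=C: 1 × 625 = 625
  I-I: 1 × 148 = 148
  Σ(broken) = 2461 kJ
Bonds formed (products):
  C-C: 1 × 357 = 357
  C-H: 4 × 422 = 1688
  C-I: 2 × 234 = 468
  Σ(formed) = 2513 kJ
ΔH = Σ(broken) − Σ(formed) = 2461 − 2513 = −52 kJ
For 3× the reaction as written: 3 × (−52) = −156 kJ

ΔH = −156 kJ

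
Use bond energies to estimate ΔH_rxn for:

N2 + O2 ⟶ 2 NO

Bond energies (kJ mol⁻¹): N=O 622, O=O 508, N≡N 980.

ΔH ≈ +244 kJ

Bonds broken (reactants):
  N≡N: 1 × 980 = 980
  O=O: 1 × 508 = 508
  Σ(broken) = 1488 kJ
Bonds formed (products):
  N=O: 2 × 622 = 1244
  Σ(formed) = 1244 kJ
ΔH = Σ(broken) − Σ(formed) = 1488 − 1244 = +244 kJ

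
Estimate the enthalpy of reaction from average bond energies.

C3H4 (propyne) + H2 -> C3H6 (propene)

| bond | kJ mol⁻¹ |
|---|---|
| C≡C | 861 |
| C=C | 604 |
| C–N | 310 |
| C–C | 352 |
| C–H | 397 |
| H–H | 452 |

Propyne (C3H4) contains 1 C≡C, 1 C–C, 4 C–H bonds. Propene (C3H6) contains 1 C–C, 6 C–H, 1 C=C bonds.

Bonds broken (reactants):
  C≡C: 1 × 861 = 861
  C–C: 1 × 352 = 352
  C–H: 4 × 397 = 1588
  H–H: 1 × 452 = 452
  Σ(broken) = 3253 kJ
Bonds formed (products):
  C–C: 1 × 352 = 352
  C–H: 6 × 397 = 2382
  C=C: 1 × 604 = 604
  Σ(formed) = 3338 kJ
ΔH = Σ(broken) − Σ(formed) = 3253 − 3338 = −85 kJ

ΔH ≈ −85 kJ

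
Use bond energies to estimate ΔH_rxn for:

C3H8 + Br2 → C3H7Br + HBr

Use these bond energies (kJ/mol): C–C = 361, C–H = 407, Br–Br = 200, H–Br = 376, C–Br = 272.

Bonds broken (reactants):
  Br–Br: 1 × 200 = 200
  C–C: 2 × 361 = 722
  C–H: 8 × 407 = 3256
  Σ(broken) = 4178 kJ
Bonds formed (products):
  C–Br: 1 × 272 = 272
  C–C: 2 × 361 = 722
  C–H: 7 × 407 = 2849
  H–Br: 1 × 376 = 376
  Σ(formed) = 4219 kJ
ΔH = Σ(broken) − Σ(formed) = 4178 − 4219 = −41 kJ

ΔH ≈ −41 kJ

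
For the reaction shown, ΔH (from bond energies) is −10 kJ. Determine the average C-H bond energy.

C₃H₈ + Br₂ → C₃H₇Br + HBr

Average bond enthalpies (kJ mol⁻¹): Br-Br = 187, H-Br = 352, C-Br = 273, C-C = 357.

D(C-H) ≈ 428 kJ/mol

Let D be the C-H bond energy.
Σ(broken) = 1×187 + 2×357 + 8×D = 901 + 8D
Σ(formed) = 1×273 + 2×357 + 7×D + 1×352 = 1339 + 7D
ΔH = Σ(broken) − Σ(formed) = (901 + 8D) − (1339 + 7D) = −438 + D
Setting this equal to −10 kJ gives D = 428 kJ/mol.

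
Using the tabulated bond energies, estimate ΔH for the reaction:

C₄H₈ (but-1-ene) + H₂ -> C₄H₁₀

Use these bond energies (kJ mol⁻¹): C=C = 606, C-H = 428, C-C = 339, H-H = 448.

ΔH ≈ −141 kJ

Bonds broken (reactants):
  C-C: 2 × 339 = 678
  C-H: 8 × 428 = 3424
  C=C: 1 × 606 = 606
  H-H: 1 × 448 = 448
  Σ(broken) = 5156 kJ
Bonds formed (products):
  C-C: 3 × 339 = 1017
  C-H: 10 × 428 = 4280
  Σ(formed) = 5297 kJ
ΔH = Σ(broken) − Σ(formed) = 5156 − 5297 = −141 kJ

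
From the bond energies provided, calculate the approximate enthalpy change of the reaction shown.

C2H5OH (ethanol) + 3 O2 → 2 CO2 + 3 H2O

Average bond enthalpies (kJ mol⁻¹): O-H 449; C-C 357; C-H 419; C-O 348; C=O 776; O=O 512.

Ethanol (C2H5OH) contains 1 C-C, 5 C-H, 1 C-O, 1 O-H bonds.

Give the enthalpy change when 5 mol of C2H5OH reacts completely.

ΔH = −5065 kJ

Bonds broken (reactants):
  C-C: 1 × 357 = 357
  C-H: 5 × 419 = 2095
  C-O: 1 × 348 = 348
  O-H: 1 × 449 = 449
  O=O: 3 × 512 = 1536
  Σ(broken) = 4785 kJ
Bonds formed (products):
  C=O: 4 × 776 = 3104
  O-H: 6 × 449 = 2694
  Σ(formed) = 5798 kJ
ΔH = Σ(broken) − Σ(formed) = 4785 − 5798 = −1013 kJ
For 5× the reaction as written: 5 × (−1013) = −5065 kJ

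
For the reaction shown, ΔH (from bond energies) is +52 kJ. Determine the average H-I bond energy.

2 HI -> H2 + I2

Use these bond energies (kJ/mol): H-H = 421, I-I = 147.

Let D be the H-I bond energy.
Σ(broken) = 2×D = 2D
Σ(formed) = 1×421 + 1×147 = 568
ΔH = Σ(broken) − Σ(formed) = (2D) − (568) = −568 + 2D
Setting this equal to +52 kJ gives 2D = 620, so D = 310 kJ/mol.

D(H-I) ≈ 310 kJ/mol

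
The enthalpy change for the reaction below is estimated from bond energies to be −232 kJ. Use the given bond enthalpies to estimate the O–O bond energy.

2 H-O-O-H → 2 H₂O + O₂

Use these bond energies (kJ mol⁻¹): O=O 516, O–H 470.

D(O–O) ≈ 142 kJ/mol

Let D be the O–O bond energy.
Σ(broken) = 4×470 + 2×D = 1880 + 2D
Σ(formed) = 4×470 + 1×516 = 2396
ΔH = Σ(broken) − Σ(formed) = (1880 + 2D) − (2396) = −516 + 2D
Setting this equal to −232 kJ gives 2D = 284, so D = 142 kJ/mol.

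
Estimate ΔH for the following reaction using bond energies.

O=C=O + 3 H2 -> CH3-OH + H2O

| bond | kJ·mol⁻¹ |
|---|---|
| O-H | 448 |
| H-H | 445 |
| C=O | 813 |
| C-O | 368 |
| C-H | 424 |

Bonds broken (reactants):
  C=O: 2 × 813 = 1626
  H-H: 3 × 445 = 1335
  Σ(broken) = 2961 kJ
Bonds formed (products):
  C-H: 3 × 424 = 1272
  C-O: 1 × 368 = 368
  O-H: 3 × 448 = 1344
  Σ(formed) = 2984 kJ
ΔH = Σ(broken) − Σ(formed) = 2961 − 2984 = −23 kJ

ΔH ≈ −23 kJ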